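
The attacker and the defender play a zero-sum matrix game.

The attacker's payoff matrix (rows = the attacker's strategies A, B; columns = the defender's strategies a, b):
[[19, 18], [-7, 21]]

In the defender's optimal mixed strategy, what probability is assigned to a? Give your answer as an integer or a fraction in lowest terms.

3/29

Row minima are 18 and -7, so the attacker's maximin is 18; column maxima are 19 and 21, so the defender's minimax is 19. These differ, so the equilibrium is in mixed strategies.
Let the defender play a with probability q. The attacker is indifferent when 19q + 18(1−q) = −7q + 21(1−q), giving q = 3/29.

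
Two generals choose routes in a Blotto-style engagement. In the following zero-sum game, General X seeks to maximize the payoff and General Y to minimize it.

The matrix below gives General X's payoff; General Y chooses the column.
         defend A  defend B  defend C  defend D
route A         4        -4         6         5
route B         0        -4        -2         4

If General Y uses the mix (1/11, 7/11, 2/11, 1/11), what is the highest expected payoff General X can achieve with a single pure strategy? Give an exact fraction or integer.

route A: (4)·(1/11) + (-4)·(7/11) + (6)·(2/11) + (5)·(1/11) = -7/11.
route B: (0)·(1/11) + (-4)·(7/11) + (-2)·(2/11) + (4)·(1/11) = -28/11.
The best pure response is route A with expected payoff -7/11.

-7/11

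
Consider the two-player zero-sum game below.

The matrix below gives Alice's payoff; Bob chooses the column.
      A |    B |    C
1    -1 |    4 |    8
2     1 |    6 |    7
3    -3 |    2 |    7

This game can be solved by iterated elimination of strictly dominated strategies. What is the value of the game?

1

Row 3 is strictly dominated by row 1 (-1>-3, 4>2, 8>7); eliminate 3.
Column B is strictly dominated by A for Bob (-1<4, 1<6); eliminate B.
Column C is strictly dominated by A for Bob (-1<8, 1<7); eliminate C.
Row 1 is strictly dominated by row 2 (1>-1); eliminate 1.
Only (2, A) remains, with payoff 1.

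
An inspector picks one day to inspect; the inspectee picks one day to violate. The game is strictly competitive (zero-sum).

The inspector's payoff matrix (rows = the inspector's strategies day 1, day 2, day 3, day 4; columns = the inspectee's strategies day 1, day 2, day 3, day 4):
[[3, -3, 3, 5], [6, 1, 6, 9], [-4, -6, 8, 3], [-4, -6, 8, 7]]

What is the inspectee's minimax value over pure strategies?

The worst case (largest entry) in each column is day 1: 6, day 2: 1, day 3: 8, day 4: 9.
The best (smallest) of these is 1.

1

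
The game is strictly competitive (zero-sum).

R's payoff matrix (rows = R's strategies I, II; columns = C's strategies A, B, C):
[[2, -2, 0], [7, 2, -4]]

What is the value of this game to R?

-1

Column A is strictly dominated by B for C (it gives R more in every row).
The remaining 2×2 game on (I, II) × (B, C) has no saddle point. Let R play I with probability p; indifference gives −2p + 2(1−p) = −4(1−p), so p = 3/4.
Similarly C's optimal q on B is 1/2, and the value is -2·(1/2) + (0)·(1/2) = -1.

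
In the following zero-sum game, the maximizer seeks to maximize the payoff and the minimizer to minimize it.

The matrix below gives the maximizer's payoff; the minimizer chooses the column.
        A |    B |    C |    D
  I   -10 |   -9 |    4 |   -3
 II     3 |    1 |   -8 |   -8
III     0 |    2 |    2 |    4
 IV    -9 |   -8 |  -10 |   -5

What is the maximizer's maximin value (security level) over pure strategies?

0

The worst-case payoff for each row is I: -10, II: -8, III: 0, IV: -10.
The best of these is 0.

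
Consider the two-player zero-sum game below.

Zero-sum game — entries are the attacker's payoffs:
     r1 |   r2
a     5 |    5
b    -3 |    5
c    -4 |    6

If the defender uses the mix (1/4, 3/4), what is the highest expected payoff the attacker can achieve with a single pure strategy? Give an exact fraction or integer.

5

a: (5)·(1/4) + (5)·(3/4) = 5.
b: (-3)·(1/4) + (5)·(3/4) = 3.
c: (-4)·(1/4) + (6)·(3/4) = 7/2.
The best pure response is a with expected payoff 5.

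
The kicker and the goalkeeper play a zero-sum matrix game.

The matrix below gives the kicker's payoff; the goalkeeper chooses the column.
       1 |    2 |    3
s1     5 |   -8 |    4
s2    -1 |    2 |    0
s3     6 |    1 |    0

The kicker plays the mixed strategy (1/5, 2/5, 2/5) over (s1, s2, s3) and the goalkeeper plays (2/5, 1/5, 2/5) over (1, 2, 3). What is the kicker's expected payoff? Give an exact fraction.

36/25

Against (2/5, 1/5, 2/5), each row's expected payoff is s1: 2; s2: 0; s3: 13/5.
Taking the (1/5, 2/5, 2/5)-weighted average: (1/5)·(2) + (2/5)·(0) + (2/5)·(13/5) = 36/25.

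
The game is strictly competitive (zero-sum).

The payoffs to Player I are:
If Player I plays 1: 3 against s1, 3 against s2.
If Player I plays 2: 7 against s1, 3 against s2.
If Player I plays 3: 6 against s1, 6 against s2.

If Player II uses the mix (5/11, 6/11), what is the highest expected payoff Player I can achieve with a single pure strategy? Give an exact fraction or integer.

6

1: (3)·(5/11) + (3)·(6/11) = 3.
2: (7)·(5/11) + (3)·(6/11) = 53/11.
3: (6)·(5/11) + (6)·(6/11) = 6.
The best pure response is 3 with expected payoff 6.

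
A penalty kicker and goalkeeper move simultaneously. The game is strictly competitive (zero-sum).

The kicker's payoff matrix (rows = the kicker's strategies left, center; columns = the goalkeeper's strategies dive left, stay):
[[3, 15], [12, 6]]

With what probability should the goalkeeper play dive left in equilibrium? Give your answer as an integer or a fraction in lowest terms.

1/2

Row minima are 3 and 6, so the kicker's maximin is 6; column maxima are 12 and 15, so the goalkeeper's minimax is 12. These differ, so the equilibrium is in mixed strategies.
Let the goalkeeper play dive left with probability q. The kicker is indifferent when 3q + 15(1−q) = 12q + 6(1−q), giving q = 1/2.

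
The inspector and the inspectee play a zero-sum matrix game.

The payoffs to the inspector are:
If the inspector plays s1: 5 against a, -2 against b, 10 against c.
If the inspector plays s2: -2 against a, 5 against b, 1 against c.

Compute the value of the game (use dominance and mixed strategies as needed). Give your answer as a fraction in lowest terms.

Column c is strictly dominated by a for the inspectee (it gives the inspector more in every row).
The remaining 2×2 game on (s1, s2) × (a, b) has no saddle point. Let the inspector play s1 with probability p; indifference gives 5p − 2(1−p) = −2p + 5(1−p), so p = 1/2.
Similarly the inspectee's optimal q on a is 1/2, and the value is 5·(1/2) + (-2)·(1/2) = 3/2.

3/2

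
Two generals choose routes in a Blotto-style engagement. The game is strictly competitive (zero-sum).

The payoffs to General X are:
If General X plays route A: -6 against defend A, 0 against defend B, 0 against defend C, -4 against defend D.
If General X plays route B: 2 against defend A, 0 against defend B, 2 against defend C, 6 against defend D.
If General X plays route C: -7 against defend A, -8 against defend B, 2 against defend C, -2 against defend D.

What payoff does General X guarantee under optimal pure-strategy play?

0

Row minima: -6, 0, -8 → General X's maximin is 0.
Column maxima: 2, 0, 2, 6 → General Y's minimax is 0.
They coincide at (route B, defend B), so the value is 0.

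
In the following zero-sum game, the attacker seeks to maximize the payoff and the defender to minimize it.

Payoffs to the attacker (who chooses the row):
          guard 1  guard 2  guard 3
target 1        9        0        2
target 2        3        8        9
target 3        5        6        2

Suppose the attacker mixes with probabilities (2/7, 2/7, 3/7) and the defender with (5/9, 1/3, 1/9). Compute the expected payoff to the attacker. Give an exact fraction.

325/63

Against (5/9, 1/3, 1/9), each row's expected payoff is target 1: 47/9; target 2: 16/3; target 3: 5.
Taking the (2/7, 2/7, 3/7)-weighted average: (2/7)·(47/9) + (2/7)·(16/3) + (3/7)·(5) = 325/63.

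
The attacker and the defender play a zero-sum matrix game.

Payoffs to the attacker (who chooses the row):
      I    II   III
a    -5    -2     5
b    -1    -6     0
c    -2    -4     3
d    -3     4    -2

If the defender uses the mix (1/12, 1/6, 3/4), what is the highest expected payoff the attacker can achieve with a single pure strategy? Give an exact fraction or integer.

3

a: (-5)·(1/12) + (-2)·(1/6) + (5)·(3/4) = 3.
b: (-1)·(1/12) + (-6)·(1/6) + (0)·(3/4) = -13/12.
c: (-2)·(1/12) + (-4)·(1/6) + (3)·(3/4) = 17/12.
d: (-3)·(1/12) + (4)·(1/6) + (-2)·(3/4) = -13/12.
The best pure response is a with expected payoff 3.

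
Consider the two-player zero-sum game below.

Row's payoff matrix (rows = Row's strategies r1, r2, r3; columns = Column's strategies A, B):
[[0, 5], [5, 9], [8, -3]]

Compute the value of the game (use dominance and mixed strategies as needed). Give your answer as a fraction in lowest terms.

29/5

Row r1 is strictly dominated by row r2, so Row never plays it.
The remaining 2×2 game on (r2, r3) × (A, B) has no saddle point. Let Row play r2 with probability p; indifference gives 5p + 8(1−p) = 9p − 3(1−p), so p = 11/15.
Similarly Column's optimal q on A is 4/5, and the value is 5·(4/5) + (9)·(1/5) = 29/5.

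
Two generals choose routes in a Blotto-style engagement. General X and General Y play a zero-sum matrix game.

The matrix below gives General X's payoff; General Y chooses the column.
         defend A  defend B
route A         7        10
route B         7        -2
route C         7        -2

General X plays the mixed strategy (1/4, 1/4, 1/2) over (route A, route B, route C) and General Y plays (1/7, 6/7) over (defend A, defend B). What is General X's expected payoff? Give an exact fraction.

Against (1/7, 6/7), each row's expected payoff is route A: 67/7; route B: -5/7; route C: -5/7.
Taking the (1/4, 1/4, 1/2)-weighted average: (1/4)·(67/7) + (1/4)·(-5/7) + (1/2)·(-5/7) = 13/7.

13/7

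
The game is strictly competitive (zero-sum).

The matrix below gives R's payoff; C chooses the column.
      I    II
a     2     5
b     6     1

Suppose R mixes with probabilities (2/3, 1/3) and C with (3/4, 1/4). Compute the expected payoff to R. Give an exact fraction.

41/12

Against (3/4, 1/4), each row's expected payoff is a: 11/4; b: 19/4.
Taking the (2/3, 1/3)-weighted average: (2/3)·(11/4) + (1/3)·(19/4) = 41/12.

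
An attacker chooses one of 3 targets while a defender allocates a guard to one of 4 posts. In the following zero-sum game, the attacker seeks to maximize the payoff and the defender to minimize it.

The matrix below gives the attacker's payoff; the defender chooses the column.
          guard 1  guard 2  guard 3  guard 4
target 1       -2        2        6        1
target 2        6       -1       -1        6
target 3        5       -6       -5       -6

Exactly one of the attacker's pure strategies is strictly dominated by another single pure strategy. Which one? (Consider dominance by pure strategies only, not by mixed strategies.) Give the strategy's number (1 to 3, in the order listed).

3

Compare target 3 with target 2: 6 > 5, -1 > -6, -1 > -5, 6 > -6.
So target 2 strictly dominates target 3 for the attacker; target 3 is strictly dominated.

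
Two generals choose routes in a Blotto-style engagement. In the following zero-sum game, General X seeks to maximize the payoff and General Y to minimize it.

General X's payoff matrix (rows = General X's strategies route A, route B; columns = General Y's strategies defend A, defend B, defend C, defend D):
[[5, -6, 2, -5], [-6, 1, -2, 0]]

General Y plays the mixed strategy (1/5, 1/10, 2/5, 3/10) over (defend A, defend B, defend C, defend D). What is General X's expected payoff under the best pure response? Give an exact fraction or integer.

-3/10

route A: (5)·(1/5) + (-6)·(1/10) + (2)·(2/5) + (-5)·(3/10) = -3/10.
route B: (-6)·(1/5) + (1)·(1/10) + (-2)·(2/5) + (0)·(3/10) = -19/10.
The best pure response is route A with expected payoff -3/10.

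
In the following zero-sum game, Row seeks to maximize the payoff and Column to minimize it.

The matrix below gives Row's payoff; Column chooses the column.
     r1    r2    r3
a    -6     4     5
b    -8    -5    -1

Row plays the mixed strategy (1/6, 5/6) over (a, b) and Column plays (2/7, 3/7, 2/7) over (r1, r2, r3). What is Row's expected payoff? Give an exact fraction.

-155/42

Against (2/7, 3/7, 2/7), each row's expected payoff is a: 10/7; b: -33/7.
Taking the (1/6, 5/6)-weighted average: (1/6)·(10/7) + (5/6)·(-33/7) = -155/42.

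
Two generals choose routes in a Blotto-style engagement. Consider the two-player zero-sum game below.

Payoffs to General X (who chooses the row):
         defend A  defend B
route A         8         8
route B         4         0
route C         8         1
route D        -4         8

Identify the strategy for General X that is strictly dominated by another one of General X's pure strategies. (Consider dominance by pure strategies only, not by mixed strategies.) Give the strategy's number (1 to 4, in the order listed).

2

Compare route B with route A: 8 > 4, 8 > 0.
So route A strictly dominates route B for General X; route B is strictly dominated.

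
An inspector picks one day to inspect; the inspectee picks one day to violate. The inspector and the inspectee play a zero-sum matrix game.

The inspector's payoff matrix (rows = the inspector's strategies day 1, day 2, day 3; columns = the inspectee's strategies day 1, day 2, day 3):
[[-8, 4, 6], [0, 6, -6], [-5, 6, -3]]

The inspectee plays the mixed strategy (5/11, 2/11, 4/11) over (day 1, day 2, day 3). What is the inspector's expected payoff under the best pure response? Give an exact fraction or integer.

-8/11

day 1: (-8)·(5/11) + (4)·(2/11) + (6)·(4/11) = -8/11.
day 2: (0)·(5/11) + (6)·(2/11) + (-6)·(4/11) = -12/11.
day 3: (-5)·(5/11) + (6)·(2/11) + (-3)·(4/11) = -25/11.
The best pure response is day 1 with expected payoff -8/11.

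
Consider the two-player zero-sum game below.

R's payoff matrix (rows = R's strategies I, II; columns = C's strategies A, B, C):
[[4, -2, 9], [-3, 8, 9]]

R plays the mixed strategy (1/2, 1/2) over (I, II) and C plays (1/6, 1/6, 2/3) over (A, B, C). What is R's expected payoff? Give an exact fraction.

79/12

Against (1/6, 1/6, 2/3), each row's expected payoff is I: 19/3; II: 41/6.
Taking the (1/2, 1/2)-weighted average: (1/2)·(19/3) + (1/2)·(41/6) = 79/12.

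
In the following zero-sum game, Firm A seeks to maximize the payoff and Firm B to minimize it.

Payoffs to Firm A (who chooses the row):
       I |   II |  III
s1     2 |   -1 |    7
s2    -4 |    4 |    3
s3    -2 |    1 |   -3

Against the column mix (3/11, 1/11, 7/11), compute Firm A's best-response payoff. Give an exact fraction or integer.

s1: (2)·(3/11) + (-1)·(1/11) + (7)·(7/11) = 54/11.
s2: (-4)·(3/11) + (4)·(1/11) + (3)·(7/11) = 13/11.
s3: (-2)·(3/11) + (1)·(1/11) + (-3)·(7/11) = -26/11.
The best pure response is s1 with expected payoff 54/11.

54/11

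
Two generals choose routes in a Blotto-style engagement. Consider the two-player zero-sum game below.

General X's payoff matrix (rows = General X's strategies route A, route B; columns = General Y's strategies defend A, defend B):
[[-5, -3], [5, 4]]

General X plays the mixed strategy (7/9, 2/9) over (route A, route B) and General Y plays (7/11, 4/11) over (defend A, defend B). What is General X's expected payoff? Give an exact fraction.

-227/99

Against (7/11, 4/11), each row's expected payoff is route A: -47/11; route B: 51/11.
Taking the (7/9, 2/9)-weighted average: (7/9)·(-47/11) + (2/9)·(51/11) = -227/99.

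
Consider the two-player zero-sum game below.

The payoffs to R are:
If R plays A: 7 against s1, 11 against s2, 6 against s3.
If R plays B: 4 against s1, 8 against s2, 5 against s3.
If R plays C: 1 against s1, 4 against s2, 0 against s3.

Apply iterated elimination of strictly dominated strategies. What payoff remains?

6

Column s2 is strictly dominated by s1 for C (7<11, 4<8, 1<4); eliminate s2.
Row B is strictly dominated by row A (7>4, 6>5); eliminate B.
Column s1 is strictly dominated by s3 for C (6<7, 0<1); eliminate s1.
Row C is strictly dominated by row A (6>0); eliminate C.
Only (A, s3) remains, with payoff 6.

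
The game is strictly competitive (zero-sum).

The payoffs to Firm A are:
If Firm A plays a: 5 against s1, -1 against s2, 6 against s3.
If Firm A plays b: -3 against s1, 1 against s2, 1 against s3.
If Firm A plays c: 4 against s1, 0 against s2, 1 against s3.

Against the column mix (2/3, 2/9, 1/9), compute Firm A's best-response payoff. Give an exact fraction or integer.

34/9

a: (5)·(2/3) + (-1)·(2/9) + (6)·(1/9) = 34/9.
b: (-3)·(2/3) + (1)·(2/9) + (1)·(1/9) = -5/3.
c: (4)·(2/3) + (0)·(2/9) + (1)·(1/9) = 25/9.
The best pure response is a with expected payoff 34/9.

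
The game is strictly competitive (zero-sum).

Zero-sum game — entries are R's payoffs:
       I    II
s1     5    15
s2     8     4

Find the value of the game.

50/7

Row minima are 5 and 4, so R's maximin is 5; column maxima are 8 and 15, so C's minimax is 8. These differ, so the equilibrium is in mixed strategies.
Let R play s1 with probability p. C is indifferent when 5p + 8(1−p) = 15p + 4(1−p), giving p = 2/7.
Let C play I with probability q. R is indifferent when 5q + 15(1−q) = 8q + 4(1−q), giving q = 11/14.
The value is 5·(11/14) + (15)·(3/14) = 50/7.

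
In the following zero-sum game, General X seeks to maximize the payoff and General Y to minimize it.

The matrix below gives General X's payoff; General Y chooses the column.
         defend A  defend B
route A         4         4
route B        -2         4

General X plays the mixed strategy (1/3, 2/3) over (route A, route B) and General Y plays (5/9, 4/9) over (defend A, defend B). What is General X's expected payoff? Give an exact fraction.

16/9

Against (5/9, 4/9), each row's expected payoff is route A: 4; route B: 2/3.
Taking the (1/3, 2/3)-weighted average: (1/3)·(4) + (2/3)·(2/3) = 16/9.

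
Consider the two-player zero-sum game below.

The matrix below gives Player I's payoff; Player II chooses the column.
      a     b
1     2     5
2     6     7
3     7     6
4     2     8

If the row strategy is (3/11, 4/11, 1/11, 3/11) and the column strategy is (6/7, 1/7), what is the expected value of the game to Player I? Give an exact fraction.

Against (6/7, 1/7), each row's expected payoff is 1: 17/7; 2: 43/7; 3: 48/7; 4: 20/7.
Taking the (3/11, 4/11, 1/11, 3/11)-weighted average: (3/11)·(17/7) + (4/11)·(43/7) + (1/11)·(48/7) + (3/11)·(20/7) = 331/77.

331/77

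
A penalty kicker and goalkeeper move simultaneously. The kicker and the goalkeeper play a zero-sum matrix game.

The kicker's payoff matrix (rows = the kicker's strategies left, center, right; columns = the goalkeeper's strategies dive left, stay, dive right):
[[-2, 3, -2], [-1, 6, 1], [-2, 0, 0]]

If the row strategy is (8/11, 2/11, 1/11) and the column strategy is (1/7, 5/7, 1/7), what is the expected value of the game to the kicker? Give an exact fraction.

Against (1/7, 5/7, 1/7), each row's expected payoff is left: 11/7; center: 30/7; right: -2/7.
Taking the (8/11, 2/11, 1/11)-weighted average: (8/11)·(11/7) + (2/11)·(30/7) + (1/11)·(-2/7) = 146/77.

146/77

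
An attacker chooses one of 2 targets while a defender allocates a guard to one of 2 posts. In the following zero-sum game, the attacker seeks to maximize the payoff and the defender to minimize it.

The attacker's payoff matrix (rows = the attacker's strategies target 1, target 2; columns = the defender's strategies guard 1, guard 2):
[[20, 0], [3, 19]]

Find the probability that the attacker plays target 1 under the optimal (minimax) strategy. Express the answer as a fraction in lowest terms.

4/9

Row minima are 0 and 3, so the attacker's maximin is 3; column maxima are 20 and 19, so the defender's minimax is 19. These differ, so the equilibrium is in mixed strategies.
Let the attacker play target 1 with probability p. The defender is indifferent when 20p + 3(1−p) = 19(1−p), giving p = 4/9.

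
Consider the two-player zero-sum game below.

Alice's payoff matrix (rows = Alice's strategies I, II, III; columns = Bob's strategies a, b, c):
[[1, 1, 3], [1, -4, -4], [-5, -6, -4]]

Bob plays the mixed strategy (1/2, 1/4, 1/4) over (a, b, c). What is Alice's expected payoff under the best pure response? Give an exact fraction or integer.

3/2

I: (1)·(1/2) + (1)·(1/4) + (3)·(1/4) = 3/2.
II: (1)·(1/2) + (-4)·(1/4) + (-4)·(1/4) = -3/2.
III: (-5)·(1/2) + (-6)·(1/4) + (-4)·(1/4) = -5.
The best pure response is I with expected payoff 3/2.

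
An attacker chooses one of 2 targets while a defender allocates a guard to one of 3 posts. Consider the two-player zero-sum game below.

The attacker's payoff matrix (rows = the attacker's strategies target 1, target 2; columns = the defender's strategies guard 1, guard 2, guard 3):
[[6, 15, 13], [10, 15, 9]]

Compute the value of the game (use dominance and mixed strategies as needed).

19/2

Column guard 2 is strictly dominated by guard 3 for the defender (it gives the attacker more in every row).
The remaining 2×2 game on (target 1, target 2) × (guard 1, guard 3) has no saddle point. Let the attacker play target 1 with probability p; indifference gives 6p + 10(1−p) = 13p + 9(1−p), so p = 1/8.
Similarly the defender's optimal q on guard 1 is 1/2, and the value is 6·(1/2) + (13)·(1/2) = 19/2.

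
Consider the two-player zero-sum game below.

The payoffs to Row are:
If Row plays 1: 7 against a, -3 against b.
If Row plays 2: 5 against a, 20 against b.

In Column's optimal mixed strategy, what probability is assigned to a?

23/25

Row minima are -3 and 5, so Row's maximin is 5; column maxima are 7 and 20, so Column's minimax is 7. These differ, so the equilibrium is in mixed strategies.
Let Column play a with probability q. Row is indifferent when 7q − 3(1−q) = 5q + 20(1−q), giving q = 23/25.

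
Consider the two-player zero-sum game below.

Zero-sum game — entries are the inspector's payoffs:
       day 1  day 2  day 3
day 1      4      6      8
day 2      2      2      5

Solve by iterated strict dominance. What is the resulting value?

Row day 2 is strictly dominated by row day 1 (4>2, 6>2, 8>5); eliminate day 2.
Column day 2 is strictly dominated by day 1 for the inspectee (4<6); eliminate day 2.
Column day 3 is strictly dominated by day 1 for the inspectee (4<8); eliminate day 3.
Only (day 1, day 1) remains, with payoff 4.

4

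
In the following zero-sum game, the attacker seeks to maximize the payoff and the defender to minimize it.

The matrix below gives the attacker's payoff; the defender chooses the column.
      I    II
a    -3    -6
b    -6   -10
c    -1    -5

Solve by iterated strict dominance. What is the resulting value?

-5

Column I is strictly dominated by II for the defender (-6<-3, -10<-6, -5<-1); eliminate I.
Row a is strictly dominated by row c (-5>-6); eliminate a.
Row b is strictly dominated by row c (-5>-10); eliminate b.
Only (c, II) remains, with payoff -5.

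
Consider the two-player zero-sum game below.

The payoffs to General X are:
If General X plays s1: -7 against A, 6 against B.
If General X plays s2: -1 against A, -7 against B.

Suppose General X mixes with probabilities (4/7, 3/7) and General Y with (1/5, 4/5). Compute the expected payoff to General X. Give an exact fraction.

-19/35

Against (1/5, 4/5), each row's expected payoff is s1: 17/5; s2: -29/5.
Taking the (4/7, 3/7)-weighted average: (4/7)·(17/5) + (3/7)·(-29/5) = -19/35.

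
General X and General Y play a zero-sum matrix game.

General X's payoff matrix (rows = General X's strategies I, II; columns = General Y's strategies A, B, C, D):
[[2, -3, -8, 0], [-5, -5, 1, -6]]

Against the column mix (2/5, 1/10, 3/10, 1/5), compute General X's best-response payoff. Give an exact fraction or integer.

I: (2)·(2/5) + (-3)·(1/10) + (-8)·(3/10) + (0)·(1/5) = -19/10.
II: (-5)·(2/5) + (-5)·(1/10) + (1)·(3/10) + (-6)·(1/5) = -17/5.
The best pure response is I with expected payoff -19/10.

-19/10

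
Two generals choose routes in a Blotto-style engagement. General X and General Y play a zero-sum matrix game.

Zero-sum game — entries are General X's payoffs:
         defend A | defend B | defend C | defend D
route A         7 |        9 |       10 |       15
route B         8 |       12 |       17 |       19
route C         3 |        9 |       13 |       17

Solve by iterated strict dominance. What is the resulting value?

Column defend C is strictly dominated by defend A for General Y (7<10, 8<17, 3<13); eliminate defend C.
Row route A is strictly dominated by row route B (8>7, 12>9, 19>15); eliminate route A.
Column defend B is strictly dominated by defend A for General Y (8<12, 3<9); eliminate defend B.
Column defend D is strictly dominated by defend A for General Y (8<19, 3<17); eliminate defend D.
Row route C is strictly dominated by row route B (8>3); eliminate route C.
Only (route B, defend A) remains, with payoff 8.

8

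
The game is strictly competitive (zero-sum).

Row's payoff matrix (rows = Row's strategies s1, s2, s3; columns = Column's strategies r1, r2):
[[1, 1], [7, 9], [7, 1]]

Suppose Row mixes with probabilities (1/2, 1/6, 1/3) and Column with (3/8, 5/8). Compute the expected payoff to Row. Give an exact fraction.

Against (3/8, 5/8), each row's expected payoff is s1: 1; s2: 33/4; s3: 13/4.
Taking the (1/2, 1/6, 1/3)-weighted average: (1/2)·(1) + (1/6)·(33/4) + (1/3)·(13/4) = 71/24.

71/24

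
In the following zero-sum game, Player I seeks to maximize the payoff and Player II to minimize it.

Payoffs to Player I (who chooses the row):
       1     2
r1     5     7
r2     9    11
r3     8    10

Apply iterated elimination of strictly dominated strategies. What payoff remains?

9

Column 2 is strictly dominated by 1 for Player II (5<7, 9<11, 8<10); eliminate 2.
Row r1 is strictly dominated by row r2 (9>5); eliminate r1.
Row r3 is strictly dominated by row r2 (9>8); eliminate r3.
Only (r2, 1) remains, with payoff 9.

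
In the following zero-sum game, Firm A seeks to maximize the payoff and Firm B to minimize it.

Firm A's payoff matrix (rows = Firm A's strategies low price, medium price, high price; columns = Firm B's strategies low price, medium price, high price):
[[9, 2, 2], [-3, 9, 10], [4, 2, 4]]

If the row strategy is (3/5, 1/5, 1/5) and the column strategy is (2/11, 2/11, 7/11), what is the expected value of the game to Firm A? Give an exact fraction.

46/11

Against (2/11, 2/11, 7/11), each row's expected payoff is low price: 36/11; medium price: 82/11; high price: 40/11.
Taking the (3/5, 1/5, 1/5)-weighted average: (3/5)·(36/11) + (1/5)·(82/11) + (1/5)·(40/11) = 46/11.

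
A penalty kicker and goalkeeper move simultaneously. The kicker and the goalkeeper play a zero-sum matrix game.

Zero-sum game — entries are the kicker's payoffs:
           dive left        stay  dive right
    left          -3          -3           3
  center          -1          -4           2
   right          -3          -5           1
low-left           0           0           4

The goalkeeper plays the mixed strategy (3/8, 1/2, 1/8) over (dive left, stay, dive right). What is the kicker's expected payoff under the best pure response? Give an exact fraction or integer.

1/2

left: (-3)·(3/8) + (-3)·(1/2) + (3)·(1/8) = -9/4.
center: (-1)·(3/8) + (-4)·(1/2) + (2)·(1/8) = -17/8.
right: (-3)·(3/8) + (-5)·(1/2) + (1)·(1/8) = -7/2.
low-left: (0)·(3/8) + (0)·(1/2) + (4)·(1/8) = 1/2.
The best pure response is low-left with expected payoff 1/2.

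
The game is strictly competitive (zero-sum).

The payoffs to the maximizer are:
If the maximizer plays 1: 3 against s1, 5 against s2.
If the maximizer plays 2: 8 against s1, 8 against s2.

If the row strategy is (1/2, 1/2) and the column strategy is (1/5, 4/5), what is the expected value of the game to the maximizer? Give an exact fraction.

63/10

Against (1/5, 4/5), each row's expected payoff is 1: 23/5; 2: 8.
Taking the (1/2, 1/2)-weighted average: (1/2)·(23/5) + (1/2)·(8) = 63/10.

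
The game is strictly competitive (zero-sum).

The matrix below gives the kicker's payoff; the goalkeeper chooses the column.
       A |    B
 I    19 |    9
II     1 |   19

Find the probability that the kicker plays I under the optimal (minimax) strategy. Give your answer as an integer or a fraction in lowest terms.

9/14

Row minima are 9 and 1, so the kicker's maximin is 9; column maxima are 19 and 19, so the goalkeeper's minimax is 19. These differ, so the equilibrium is in mixed strategies.
Let the kicker play I with probability p. The goalkeeper is indifferent when 19p + (1−p) = 9p + 19(1−p), giving p = 9/14.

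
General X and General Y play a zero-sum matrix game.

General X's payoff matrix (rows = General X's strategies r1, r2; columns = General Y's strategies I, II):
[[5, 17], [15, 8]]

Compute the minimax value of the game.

Row minima are 5 and 8, so General X's maximin is 8; column maxima are 15 and 17, so General Y's minimax is 15. These differ, so the equilibrium is in mixed strategies.
Let General X play r1 with probability p. General Y is indifferent when 5p + 15(1−p) = 17p + 8(1−p), giving p = 7/19.
Let General Y play I with probability q. General X is indifferent when 5q + 17(1−q) = 15q + 8(1−q), giving q = 9/19.
The value is 5·(9/19) + (17)·(10/19) = 215/19.

215/19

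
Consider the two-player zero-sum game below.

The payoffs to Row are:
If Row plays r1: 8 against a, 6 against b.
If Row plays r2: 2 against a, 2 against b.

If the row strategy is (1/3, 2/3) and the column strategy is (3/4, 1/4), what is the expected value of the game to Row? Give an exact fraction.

Against (3/4, 1/4), each row's expected payoff is r1: 15/2; r2: 2.
Taking the (1/3, 2/3)-weighted average: (1/3)·(15/2) + (2/3)·(2) = 23/6.

23/6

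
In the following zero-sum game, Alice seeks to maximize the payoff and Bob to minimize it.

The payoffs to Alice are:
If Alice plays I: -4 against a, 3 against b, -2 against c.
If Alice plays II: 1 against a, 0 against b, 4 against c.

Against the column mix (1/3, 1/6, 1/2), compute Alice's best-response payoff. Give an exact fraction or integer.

7/3

I: (-4)·(1/3) + (3)·(1/6) + (-2)·(1/2) = -11/6.
II: (1)·(1/3) + (0)·(1/6) + (4)·(1/2) = 7/3.
The best pure response is II with expected payoff 7/3.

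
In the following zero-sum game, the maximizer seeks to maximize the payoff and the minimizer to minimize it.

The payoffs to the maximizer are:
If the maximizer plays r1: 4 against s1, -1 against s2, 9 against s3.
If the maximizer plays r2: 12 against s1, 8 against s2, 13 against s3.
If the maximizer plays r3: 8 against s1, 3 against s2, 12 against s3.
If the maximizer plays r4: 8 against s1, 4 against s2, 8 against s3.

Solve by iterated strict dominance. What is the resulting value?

Row r3 is strictly dominated by row r2 (12>8, 8>3, 13>12); eliminate r3.
Column s3 is strictly dominated by s2 for the minimizer (-1<9, 8<13, 4<8); eliminate s3.
Column s1 is strictly dominated by s2 for the minimizer (-1<4, 8<12, 4<8); eliminate s1.
Row r1 is strictly dominated by row r2 (8>-1); eliminate r1.
Row r4 is strictly dominated by row r2 (8>4); eliminate r4.
Only (r2, s2) remains, with payoff 8.

8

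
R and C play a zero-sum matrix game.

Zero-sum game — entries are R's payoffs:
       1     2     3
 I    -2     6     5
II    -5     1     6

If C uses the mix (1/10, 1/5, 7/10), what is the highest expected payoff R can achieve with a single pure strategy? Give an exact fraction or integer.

9/2

I: (-2)·(1/10) + (6)·(1/5) + (5)·(7/10) = 9/2.
II: (-5)·(1/10) + (1)·(1/5) + (6)·(7/10) = 39/10.
The best pure response is I with expected payoff 9/2.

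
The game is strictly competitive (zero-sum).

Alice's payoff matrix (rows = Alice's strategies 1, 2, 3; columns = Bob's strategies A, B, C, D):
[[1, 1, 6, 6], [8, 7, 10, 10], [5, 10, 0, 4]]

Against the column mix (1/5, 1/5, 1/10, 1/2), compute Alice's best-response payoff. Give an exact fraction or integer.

1: (1)·(1/5) + (1)·(1/5) + (6)·(1/10) + (6)·(1/2) = 4.
2: (8)·(1/5) + (7)·(1/5) + (10)·(1/10) + (10)·(1/2) = 9.
3: (5)·(1/5) + (10)·(1/5) + (0)·(1/10) + (4)·(1/2) = 5.
The best pure response is 2 with expected payoff 9.

9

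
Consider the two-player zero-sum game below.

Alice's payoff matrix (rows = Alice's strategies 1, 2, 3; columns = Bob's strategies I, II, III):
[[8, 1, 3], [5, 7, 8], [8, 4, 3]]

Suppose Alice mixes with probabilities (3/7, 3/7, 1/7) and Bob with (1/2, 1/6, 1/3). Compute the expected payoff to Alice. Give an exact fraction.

Against (1/2, 1/6, 1/3), each row's expected payoff is 1: 31/6; 2: 19/3; 3: 17/3.
Taking the (3/7, 3/7, 1/7)-weighted average: (3/7)·(31/6) + (3/7)·(19/3) + (1/7)·(17/3) = 241/42.

241/42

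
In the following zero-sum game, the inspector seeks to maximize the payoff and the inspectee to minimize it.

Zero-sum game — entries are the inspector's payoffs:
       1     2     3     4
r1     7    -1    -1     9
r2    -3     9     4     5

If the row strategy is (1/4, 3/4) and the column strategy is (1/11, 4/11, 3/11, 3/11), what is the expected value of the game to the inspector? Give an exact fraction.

207/44

Against (1/11, 4/11, 3/11, 3/11), each row's expected payoff is r1: 27/11; r2: 60/11.
Taking the (1/4, 3/4)-weighted average: (1/4)·(27/11) + (3/4)·(60/11) = 207/44.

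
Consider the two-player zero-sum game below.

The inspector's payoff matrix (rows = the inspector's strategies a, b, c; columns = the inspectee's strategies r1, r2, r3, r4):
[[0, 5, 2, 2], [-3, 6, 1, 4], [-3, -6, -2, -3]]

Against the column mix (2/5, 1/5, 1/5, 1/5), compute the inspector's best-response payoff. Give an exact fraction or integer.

a: (0)·(2/5) + (5)·(1/5) + (2)·(1/5) + (2)·(1/5) = 9/5.
b: (-3)·(2/5) + (6)·(1/5) + (1)·(1/5) + (4)·(1/5) = 1.
c: (-3)·(2/5) + (-6)·(1/5) + (-2)·(1/5) + (-3)·(1/5) = -17/5.
The best pure response is a with expected payoff 9/5.

9/5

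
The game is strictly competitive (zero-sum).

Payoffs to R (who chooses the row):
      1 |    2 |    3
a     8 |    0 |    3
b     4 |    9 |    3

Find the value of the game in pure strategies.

Row minima: 0, 3 → R's maximin is 3.
Column maxima: 8, 9, 3 → C's minimax is 3.
They coincide at (b, 3), so the value is 3.

3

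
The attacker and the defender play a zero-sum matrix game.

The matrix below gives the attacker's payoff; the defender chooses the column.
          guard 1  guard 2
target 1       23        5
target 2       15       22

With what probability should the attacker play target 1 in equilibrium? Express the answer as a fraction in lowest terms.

Row minima are 5 and 15, so the attacker's maximin is 15; column maxima are 23 and 22, so the defender's minimax is 22. These differ, so the equilibrium is in mixed strategies.
Let the attacker play target 1 with probability p. The defender is indifferent when 23p + 15(1−p) = 5p + 22(1−p), giving p = 7/25.

7/25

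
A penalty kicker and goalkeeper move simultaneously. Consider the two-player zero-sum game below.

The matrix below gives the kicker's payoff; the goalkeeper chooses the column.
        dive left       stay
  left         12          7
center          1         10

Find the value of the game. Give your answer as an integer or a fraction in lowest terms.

113/14

Row minima are 7 and 1, so the kicker's maximin is 7; column maxima are 12 and 10, so the goalkeeper's minimax is 10. These differ, so the equilibrium is in mixed strategies.
Let the kicker play left with probability p. The goalkeeper is indifferent when 12p + (1−p) = 7p + 10(1−p), giving p = 9/14.
Let the goalkeeper play dive left with probability q. The kicker is indifferent when 12q + 7(1−q) = q + 10(1−q), giving q = 3/14.
The value is 12·(3/14) + (7)·(11/14) = 113/14.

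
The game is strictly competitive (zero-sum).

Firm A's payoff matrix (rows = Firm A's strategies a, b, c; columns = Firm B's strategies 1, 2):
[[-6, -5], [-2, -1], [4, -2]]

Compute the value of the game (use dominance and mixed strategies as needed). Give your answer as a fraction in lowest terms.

Row a is strictly dominated by row b, so Firm A never plays it.
The remaining 2×2 game on (b, c) × (1, 2) has no saddle point. Let Firm A play b with probability p; indifference gives −2p + 4(1−p) = −p − 2(1−p), so p = 6/7.
Similarly Firm B's optimal q on 1 is 1/7, and the value is -2·(1/7) + (-1)·(6/7) = -8/7.

-8/7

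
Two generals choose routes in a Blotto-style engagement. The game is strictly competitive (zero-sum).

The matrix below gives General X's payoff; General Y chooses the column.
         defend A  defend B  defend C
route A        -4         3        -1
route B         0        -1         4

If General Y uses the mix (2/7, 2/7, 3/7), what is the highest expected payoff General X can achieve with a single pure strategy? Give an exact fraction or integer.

route A: (-4)·(2/7) + (3)·(2/7) + (-1)·(3/7) = -5/7.
route B: (0)·(2/7) + (-1)·(2/7) + (4)·(3/7) = 10/7.
The best pure response is route B with expected payoff 10/7.

10/7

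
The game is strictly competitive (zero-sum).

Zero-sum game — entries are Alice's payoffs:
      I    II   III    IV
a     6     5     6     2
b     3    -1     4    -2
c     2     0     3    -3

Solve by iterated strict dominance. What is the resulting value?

Column III is strictly dominated by II for Bob (5<6, -1<4, 0<3); eliminate III.
Column I is strictly dominated by II for Bob (5<6, -1<3, 0<2); eliminate I.
Column II is strictly dominated by IV for Bob (2<5, -2<-1, -3<0); eliminate II.
Row c is strictly dominated by row a (2>-3); eliminate c.
Row b is strictly dominated by row a (2>-2); eliminate b.
Only (a, IV) remains, with payoff 2.

2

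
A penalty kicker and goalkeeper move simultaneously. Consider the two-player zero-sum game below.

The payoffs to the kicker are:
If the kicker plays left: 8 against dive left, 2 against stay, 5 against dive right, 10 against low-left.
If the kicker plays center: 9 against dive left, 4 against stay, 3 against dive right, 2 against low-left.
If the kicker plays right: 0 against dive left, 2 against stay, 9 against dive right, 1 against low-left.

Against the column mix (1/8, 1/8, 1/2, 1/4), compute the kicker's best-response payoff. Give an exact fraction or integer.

25/4

left: (8)·(1/8) + (2)·(1/8) + (5)·(1/2) + (10)·(1/4) = 25/4.
center: (9)·(1/8) + (4)·(1/8) + (3)·(1/2) + (2)·(1/4) = 29/8.
right: (0)·(1/8) + (2)·(1/8) + (9)·(1/2) + (1)·(1/4) = 5.
The best pure response is left with expected payoff 25/4.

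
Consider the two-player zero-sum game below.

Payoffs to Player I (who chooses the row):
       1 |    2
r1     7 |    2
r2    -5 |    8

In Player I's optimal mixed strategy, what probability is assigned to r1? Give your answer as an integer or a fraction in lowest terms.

Row minima are 2 and -5, so Player I's maximin is 2; column maxima are 7 and 8, so Player II's minimax is 7. These differ, so the equilibrium is in mixed strategies.
Let Player I play r1 with probability p. Player II is indifferent when 7p − 5(1−p) = 2p + 8(1−p), giving p = 13/18.

13/18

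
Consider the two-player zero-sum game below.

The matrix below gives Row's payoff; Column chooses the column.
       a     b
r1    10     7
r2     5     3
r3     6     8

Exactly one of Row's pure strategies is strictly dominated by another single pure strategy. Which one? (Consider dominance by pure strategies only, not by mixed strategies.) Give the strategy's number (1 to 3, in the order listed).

Compare r2 with r1: 10 > 5, 7 > 3.
So r1 strictly dominates r2 for Row; r2 is strictly dominated.

2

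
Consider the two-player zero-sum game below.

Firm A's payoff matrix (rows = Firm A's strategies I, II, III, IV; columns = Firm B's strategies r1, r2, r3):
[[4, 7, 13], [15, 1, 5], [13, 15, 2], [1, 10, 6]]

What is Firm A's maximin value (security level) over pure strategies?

The worst-case payoff for each row is I: 4, II: 1, III: 2, IV: 1.
The best of these is 4.

4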